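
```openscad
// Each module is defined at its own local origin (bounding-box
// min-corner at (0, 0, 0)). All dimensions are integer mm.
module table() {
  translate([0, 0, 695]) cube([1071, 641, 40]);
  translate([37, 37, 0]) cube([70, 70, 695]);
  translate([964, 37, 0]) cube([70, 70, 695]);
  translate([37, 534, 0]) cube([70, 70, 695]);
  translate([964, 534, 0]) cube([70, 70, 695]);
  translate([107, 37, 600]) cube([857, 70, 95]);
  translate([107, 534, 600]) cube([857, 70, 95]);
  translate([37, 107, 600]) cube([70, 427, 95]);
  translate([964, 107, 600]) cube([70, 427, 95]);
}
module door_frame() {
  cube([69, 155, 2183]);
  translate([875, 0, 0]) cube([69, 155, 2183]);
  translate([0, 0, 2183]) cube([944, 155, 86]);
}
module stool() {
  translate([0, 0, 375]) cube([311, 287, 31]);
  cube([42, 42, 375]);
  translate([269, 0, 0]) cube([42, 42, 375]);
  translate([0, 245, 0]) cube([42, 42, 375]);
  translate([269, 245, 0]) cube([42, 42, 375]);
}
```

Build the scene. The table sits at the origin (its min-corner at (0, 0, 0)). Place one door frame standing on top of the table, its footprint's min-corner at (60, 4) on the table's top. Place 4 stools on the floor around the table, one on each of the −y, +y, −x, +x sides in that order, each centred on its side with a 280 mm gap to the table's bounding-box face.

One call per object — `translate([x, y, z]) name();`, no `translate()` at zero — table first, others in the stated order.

table();
translate([60, 4, 735]) door_frame();
translate([380, -567, 0]) stool();
translate([380, 921, 0]) stool();
translate([-591, 177, 0]) stool();
translate([1351, 177, 0]) stool();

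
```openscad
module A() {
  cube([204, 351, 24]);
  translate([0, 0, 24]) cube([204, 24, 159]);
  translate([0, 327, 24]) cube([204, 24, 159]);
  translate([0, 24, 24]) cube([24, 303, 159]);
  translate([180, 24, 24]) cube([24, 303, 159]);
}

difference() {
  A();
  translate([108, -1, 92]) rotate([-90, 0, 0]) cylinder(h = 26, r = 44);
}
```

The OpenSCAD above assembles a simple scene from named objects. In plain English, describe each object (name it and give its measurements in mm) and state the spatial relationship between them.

A is an open-topped rectangular box: outside dimensions 204×351×183 mm, with a uniform wall and base thickness of 24 mm. The base is a full 204×351 slab on the floor; four walls sit on top of the base. The front and back walls (the −y and +y sides) span the full width; the two side walls fit between them.

The open box has a circular hole of radius 44 mm through its front wall, centred at (x = 108, z = 92).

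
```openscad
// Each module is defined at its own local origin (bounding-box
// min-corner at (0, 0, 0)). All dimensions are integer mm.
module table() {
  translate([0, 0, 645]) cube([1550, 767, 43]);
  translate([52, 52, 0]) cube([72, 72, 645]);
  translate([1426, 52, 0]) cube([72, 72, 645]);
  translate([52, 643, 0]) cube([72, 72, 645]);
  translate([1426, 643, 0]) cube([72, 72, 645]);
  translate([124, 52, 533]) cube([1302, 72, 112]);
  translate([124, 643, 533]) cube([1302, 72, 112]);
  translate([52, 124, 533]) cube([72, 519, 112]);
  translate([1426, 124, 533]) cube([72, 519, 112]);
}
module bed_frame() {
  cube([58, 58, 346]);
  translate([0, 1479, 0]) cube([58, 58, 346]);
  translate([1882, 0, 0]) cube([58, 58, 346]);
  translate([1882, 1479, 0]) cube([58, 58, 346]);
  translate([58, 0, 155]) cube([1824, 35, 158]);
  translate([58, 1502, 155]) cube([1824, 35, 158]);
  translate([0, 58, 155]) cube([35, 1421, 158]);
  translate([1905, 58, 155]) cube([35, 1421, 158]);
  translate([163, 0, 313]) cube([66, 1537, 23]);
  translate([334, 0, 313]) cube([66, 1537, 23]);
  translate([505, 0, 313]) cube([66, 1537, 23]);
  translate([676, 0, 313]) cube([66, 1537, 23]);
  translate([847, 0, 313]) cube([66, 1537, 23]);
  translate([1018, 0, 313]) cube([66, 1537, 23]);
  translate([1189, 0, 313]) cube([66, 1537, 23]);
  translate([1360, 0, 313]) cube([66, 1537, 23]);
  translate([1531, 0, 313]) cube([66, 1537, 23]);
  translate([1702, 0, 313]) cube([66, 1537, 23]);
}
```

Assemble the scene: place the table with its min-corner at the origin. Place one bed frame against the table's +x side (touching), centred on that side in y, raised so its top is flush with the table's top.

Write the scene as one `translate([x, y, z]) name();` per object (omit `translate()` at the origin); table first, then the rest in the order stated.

table();
translate([1550, -385, 342]) bed_frame();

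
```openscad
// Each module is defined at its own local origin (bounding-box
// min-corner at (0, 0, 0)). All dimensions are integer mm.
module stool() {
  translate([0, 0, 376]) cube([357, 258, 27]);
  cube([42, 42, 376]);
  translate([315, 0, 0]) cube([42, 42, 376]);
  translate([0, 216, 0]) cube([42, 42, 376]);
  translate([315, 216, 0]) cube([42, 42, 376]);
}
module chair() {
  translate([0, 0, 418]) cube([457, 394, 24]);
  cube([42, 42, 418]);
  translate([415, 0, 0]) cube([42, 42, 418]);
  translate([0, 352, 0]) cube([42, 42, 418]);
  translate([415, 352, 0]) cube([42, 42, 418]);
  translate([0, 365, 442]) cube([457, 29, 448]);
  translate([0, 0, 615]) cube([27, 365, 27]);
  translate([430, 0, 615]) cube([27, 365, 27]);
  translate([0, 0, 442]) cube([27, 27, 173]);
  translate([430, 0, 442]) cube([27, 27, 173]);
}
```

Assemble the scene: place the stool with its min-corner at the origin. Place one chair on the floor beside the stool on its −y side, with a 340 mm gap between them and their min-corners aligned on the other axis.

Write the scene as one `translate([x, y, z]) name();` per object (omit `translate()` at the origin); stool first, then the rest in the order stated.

stool();
translate([0, -734, 0]) chair();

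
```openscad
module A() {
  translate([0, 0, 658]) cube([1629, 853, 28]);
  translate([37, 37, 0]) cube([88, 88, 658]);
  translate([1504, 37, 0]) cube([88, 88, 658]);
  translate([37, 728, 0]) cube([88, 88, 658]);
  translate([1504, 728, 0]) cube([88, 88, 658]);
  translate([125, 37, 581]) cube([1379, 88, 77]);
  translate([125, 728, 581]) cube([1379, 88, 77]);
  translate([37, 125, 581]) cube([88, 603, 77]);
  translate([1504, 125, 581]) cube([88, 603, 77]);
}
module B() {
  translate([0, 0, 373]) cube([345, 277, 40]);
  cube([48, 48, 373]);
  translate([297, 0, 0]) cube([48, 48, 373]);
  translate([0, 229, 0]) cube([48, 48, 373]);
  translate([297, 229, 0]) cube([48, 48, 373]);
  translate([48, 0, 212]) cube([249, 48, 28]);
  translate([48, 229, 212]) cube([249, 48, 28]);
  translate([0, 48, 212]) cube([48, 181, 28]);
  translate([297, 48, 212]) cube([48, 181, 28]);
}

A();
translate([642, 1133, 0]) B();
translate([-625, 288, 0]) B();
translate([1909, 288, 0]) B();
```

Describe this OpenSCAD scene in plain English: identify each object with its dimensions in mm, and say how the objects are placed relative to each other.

A is a table with a 1629×853 mm rectangular top, 28 mm thick, top surface at z = 686 mm, supported by four 88×88 mm square legs, each inset 37 mm from the nearest pair of top edges, running from the floor. Four apron rails, 88 mm thick and 77 mm tall, run between adjacent legs with their top edges flush with the underside of the top and their outer faces flush with the legs' outer faces.

B is a four-legged stool. The seat is 345×277 mm, 40 mm thick, top at z = 413 mm. It stands on four square legs, each 48×48 mm in cross-section, from z = 0 to the seat underside, each flush with a corner of the seat. Four stretchers, 48 mm wide and 28 mm tall, connect adjacent legs with their undersides at z = 212 mm, each running between the inner faces of the legs it joins and aligned with the legs' outer faces on the other axis.

Three stools sit around the table at the +y, −x, +x sides.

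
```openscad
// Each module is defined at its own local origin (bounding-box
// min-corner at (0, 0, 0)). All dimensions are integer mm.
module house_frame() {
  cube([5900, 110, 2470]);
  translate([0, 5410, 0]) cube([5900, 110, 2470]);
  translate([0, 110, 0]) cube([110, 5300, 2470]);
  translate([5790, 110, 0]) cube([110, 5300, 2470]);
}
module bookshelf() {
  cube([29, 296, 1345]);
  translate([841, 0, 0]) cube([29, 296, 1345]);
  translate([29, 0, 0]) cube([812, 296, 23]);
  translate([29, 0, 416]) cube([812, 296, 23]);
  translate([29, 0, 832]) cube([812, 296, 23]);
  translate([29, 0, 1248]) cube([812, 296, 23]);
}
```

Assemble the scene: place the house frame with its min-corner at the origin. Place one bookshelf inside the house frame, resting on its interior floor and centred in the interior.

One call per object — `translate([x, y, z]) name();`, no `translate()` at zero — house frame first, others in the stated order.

house_frame();
translate([2515, 2612, 0]) bookshelf();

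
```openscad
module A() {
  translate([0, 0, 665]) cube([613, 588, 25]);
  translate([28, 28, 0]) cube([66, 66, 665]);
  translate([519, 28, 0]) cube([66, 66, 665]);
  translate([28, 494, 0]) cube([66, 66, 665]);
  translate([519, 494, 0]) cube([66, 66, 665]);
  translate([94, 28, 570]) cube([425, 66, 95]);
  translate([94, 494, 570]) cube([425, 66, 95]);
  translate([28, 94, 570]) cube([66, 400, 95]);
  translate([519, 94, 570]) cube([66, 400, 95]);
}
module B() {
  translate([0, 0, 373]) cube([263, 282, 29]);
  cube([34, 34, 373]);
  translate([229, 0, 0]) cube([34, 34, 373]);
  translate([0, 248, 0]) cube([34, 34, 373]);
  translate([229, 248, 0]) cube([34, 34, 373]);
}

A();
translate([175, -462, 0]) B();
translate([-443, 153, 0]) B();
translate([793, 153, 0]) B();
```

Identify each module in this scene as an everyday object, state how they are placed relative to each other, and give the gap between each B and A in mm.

A is a table. B is a stool. Three stools sit around the table at the −y, −x, +x sides. The gap between each stool and the table is 180 mm.

Each stool's nearest face is 180 mm from the table's bounding box.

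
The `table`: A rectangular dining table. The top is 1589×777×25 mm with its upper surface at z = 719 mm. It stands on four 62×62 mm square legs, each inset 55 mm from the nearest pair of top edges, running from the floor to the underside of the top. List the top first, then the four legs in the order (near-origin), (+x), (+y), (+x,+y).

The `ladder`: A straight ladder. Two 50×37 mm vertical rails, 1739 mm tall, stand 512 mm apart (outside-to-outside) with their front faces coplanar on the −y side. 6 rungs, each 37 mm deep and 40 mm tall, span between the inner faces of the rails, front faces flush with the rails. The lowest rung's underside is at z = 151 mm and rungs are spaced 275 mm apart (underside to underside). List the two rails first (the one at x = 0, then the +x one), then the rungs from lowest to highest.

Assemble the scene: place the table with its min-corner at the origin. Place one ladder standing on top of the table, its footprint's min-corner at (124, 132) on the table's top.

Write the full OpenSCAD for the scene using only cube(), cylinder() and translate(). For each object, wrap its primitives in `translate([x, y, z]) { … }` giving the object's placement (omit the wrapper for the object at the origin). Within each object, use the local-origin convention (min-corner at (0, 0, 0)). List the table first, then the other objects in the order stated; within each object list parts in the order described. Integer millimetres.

translate([0, 0, 694]) cube([1589, 777, 25]);
translate([55, 55, 0]) cube([62, 62, 694]);
translate([1472, 55, 0]) cube([62, 62, 694]);
translate([55, 660, 0]) cube([62, 62, 694]);
translate([1472, 660, 0]) cube([62, 62, 694]);
translate([124, 132, 719]) {
  cube([50, 37, 1739]);
  translate([462, 0, 0]) cube([50, 37, 1739]);
  translate([50, 0, 151]) cube([412, 37, 40]);
  translate([50, 0, 426]) cube([412, 37, 40]);
  translate([50, 0, 701]) cube([412, 37, 40]);
  translate([50, 0, 976]) cube([412, 37, 40]);
  translate([50, 0, 1251]) cube([412, 37, 40]);
  translate([50, 0, 1526]) cube([412, 37, 40]);
}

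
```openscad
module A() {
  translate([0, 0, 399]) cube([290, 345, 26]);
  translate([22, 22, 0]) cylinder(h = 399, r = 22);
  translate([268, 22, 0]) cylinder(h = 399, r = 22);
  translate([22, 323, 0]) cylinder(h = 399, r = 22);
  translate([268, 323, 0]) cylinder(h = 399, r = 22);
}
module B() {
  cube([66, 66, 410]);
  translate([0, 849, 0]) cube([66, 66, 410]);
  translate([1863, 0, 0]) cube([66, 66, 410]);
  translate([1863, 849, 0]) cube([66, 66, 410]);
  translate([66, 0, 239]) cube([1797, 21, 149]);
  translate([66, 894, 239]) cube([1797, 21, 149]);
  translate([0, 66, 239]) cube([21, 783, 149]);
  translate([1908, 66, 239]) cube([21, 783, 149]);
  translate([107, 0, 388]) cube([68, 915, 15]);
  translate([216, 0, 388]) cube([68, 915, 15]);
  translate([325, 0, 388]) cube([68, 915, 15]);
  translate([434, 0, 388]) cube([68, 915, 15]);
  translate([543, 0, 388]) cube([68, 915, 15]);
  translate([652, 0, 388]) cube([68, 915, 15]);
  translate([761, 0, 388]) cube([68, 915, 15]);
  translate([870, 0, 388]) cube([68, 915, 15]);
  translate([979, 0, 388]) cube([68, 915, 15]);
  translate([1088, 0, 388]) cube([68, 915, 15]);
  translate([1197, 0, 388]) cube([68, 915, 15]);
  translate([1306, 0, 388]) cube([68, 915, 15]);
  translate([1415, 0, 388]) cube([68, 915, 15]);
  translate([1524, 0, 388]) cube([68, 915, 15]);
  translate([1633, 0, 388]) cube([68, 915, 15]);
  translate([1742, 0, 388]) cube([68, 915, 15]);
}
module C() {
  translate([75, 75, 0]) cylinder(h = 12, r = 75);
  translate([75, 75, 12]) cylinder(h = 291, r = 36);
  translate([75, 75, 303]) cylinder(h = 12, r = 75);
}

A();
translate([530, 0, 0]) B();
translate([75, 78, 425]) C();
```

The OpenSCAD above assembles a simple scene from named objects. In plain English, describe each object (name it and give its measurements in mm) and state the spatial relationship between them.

A is a four-legged stool. The seat is a 290×345×26 mm slab whose top surface is at z = 425 mm; four round legs, each 44 mm in diameter, run from the floor (z = 0) to the underside of the seat, each leg's axis is inset half a diameter from the nearest pair of seat edges (so the leg's bounding box is flush with the corner).

B is a bed frame 1929 mm long (x) by 915 mm wide (y). Four 66×66 mm corner posts, 410 mm tall, at the corners of the footprint. Four rails of 21 mm thickness and 149 mm height run between adjacent posts with their undersides at z = 239 mm, their outer faces flush with the outside of the frame (the two x-running rails run between the posts' inner faces; the two y-running rails run between the posts' inner faces). 16 slats, each 68 mm wide (x) and 15 mm thick, lie across the top of the two x-running rails, running the full 915 mm width of the frame in y; the slats are evenly spaced along x between the inner faces of the end posts with equal gaps (rounded down to the nearest mm) at the −x end and between each pair — any rounding remainder accumulates at the +x end.

C is a spool: two coaxial disc flanges of radius 75 mm and thickness 12 mm, joined by a core cylinder of radius 36 mm and height 291 mm. The lower flange rests on z = 0 and the three cylinders share a vertical axis.

The bed frame is on the floor beside the stool on its +x side. The spool is on top of the stool.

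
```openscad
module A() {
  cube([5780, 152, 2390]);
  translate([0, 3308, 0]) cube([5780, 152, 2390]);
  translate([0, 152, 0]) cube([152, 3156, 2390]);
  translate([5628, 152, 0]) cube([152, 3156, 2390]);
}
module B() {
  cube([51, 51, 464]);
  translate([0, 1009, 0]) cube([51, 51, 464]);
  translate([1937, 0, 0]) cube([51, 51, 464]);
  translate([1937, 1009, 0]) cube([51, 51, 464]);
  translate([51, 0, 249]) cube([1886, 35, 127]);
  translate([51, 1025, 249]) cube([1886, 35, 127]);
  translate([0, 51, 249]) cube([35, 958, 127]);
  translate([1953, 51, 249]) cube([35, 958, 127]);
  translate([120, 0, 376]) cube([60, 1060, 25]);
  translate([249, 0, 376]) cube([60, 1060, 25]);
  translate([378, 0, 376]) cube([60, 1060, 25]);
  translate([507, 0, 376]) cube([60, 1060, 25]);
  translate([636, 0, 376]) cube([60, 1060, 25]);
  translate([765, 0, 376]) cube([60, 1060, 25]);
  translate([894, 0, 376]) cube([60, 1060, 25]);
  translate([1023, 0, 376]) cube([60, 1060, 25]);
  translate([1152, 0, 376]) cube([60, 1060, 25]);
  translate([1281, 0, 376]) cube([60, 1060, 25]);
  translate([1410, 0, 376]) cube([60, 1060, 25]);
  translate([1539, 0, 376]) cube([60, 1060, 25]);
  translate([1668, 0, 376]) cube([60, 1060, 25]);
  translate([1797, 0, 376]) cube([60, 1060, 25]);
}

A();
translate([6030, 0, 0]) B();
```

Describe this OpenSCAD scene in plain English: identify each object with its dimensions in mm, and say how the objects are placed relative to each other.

A is the wall frame of a small rectangular building: four walls, each 2390 mm tall and 152 mm thick, enclosing a footprint 5780 mm (x) by 3460 mm (y) outside-to-outside, with no floor or roof. The front and back walls (the −y and +y sides) span the full width; the two side walls fit between them.

B is a bed frame 1988 mm long (x) by 1060 mm wide (y). Four 51×51 mm corner posts, 464 mm tall, at the corners of the footprint. Four rails of 35 mm thickness and 127 mm height run between adjacent posts with their undersides at z = 249 mm, their outer faces flush with the outside of the frame (the two x-running rails run between the posts' inner faces; the two y-running rails run between the posts' inner faces). 14 slats, each 60 mm wide (x) and 25 mm thick, lie across the top of the two x-running rails, running the full 1060 mm width of the frame in y; the slats are evenly spaced along x between the inner faces of the end posts with equal gaps (rounded down to the nearest mm) at the −x end and between each pair — any rounding remainder accumulates at the +x end.

The bed frame is on the floor beside the house frame on its +x side.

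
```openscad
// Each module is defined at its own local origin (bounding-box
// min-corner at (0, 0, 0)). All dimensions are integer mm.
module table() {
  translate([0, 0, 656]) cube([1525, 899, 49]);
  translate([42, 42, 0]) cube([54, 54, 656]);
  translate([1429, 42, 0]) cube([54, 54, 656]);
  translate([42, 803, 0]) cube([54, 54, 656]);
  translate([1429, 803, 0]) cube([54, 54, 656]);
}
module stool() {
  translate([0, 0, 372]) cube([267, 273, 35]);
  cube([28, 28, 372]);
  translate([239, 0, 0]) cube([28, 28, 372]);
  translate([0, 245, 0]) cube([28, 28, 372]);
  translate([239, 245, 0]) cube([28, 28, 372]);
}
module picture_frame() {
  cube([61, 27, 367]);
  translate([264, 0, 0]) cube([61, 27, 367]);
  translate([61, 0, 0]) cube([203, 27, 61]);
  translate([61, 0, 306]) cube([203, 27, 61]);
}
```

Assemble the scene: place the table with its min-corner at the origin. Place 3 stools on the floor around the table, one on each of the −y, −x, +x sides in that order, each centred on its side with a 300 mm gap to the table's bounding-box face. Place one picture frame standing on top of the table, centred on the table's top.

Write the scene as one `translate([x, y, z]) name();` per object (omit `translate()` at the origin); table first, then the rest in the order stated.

table();
translate([629, -573, 0]) stool();
translate([-567, 313, 0]) stool();
translate([1825, 313, 0]) stool();
translate([600, 436, 705]) picture_frame();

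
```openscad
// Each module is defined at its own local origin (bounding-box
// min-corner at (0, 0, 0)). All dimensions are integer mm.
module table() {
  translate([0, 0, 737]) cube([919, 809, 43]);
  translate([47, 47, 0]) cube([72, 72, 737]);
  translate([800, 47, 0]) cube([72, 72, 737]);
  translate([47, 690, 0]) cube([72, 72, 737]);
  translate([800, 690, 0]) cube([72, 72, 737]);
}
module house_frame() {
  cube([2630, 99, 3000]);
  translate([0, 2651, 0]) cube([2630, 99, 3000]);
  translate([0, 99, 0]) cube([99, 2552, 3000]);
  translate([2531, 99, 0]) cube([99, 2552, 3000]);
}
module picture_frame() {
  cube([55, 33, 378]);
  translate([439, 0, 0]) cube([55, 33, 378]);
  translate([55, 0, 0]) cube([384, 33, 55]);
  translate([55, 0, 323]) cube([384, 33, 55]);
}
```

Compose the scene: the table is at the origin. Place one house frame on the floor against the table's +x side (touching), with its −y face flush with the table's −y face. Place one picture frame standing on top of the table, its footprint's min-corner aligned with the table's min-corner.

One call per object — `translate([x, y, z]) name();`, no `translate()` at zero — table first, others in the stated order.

table();
translate([919, 0, 0]) house_frame();
translate([0, 0, 780]) picture_frame();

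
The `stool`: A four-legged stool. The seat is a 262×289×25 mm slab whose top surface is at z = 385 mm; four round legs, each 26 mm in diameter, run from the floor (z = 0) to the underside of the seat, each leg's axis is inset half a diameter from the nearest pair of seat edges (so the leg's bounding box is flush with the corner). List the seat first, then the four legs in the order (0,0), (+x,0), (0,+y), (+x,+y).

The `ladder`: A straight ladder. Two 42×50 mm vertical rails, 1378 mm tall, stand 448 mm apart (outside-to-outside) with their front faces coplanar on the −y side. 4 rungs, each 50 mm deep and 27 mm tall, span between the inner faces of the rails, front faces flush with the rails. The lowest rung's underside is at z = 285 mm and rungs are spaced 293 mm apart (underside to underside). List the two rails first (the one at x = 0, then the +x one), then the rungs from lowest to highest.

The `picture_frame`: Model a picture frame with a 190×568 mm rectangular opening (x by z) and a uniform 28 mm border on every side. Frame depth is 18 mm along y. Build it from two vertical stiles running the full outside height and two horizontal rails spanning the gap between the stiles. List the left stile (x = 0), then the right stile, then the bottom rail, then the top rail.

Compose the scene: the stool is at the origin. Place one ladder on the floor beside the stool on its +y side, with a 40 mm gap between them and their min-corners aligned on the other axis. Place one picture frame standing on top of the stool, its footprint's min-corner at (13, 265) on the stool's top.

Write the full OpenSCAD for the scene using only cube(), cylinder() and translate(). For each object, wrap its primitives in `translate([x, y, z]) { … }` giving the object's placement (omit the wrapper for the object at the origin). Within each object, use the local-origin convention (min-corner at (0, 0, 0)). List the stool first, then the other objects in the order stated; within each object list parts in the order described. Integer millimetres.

translate([0, 0, 360]) cube([262, 289, 25]);
translate([13, 13, 0]) cylinder(h = 360, r = 13);
translate([249, 13, 0]) cylinder(h = 360, r = 13);
translate([13, 276, 0]) cylinder(h = 360, r = 13);
translate([249, 276, 0]) cylinder(h = 360, r = 13);
translate([0, 329, 0]) {
  cube([42, 50, 1378]);
  translate([406, 0, 0]) cube([42, 50, 1378]);
  translate([42, 0, 285]) cube([364, 50, 27]);
  translate([42, 0, 578]) cube([364, 50, 27]);
  translate([42, 0, 871]) cube([364, 50, 27]);
  translate([42, 0, 1164]) cube([364, 50, 27]);
}
translate([13, 265, 385]) {
  cube([28, 18, 624]);
  translate([218, 0, 0]) cube([28, 18, 624]);
  translate([28, 0, 0]) cube([190, 18, 28]);
  translate([28, 0, 596]) cube([190, 18, 28]);
}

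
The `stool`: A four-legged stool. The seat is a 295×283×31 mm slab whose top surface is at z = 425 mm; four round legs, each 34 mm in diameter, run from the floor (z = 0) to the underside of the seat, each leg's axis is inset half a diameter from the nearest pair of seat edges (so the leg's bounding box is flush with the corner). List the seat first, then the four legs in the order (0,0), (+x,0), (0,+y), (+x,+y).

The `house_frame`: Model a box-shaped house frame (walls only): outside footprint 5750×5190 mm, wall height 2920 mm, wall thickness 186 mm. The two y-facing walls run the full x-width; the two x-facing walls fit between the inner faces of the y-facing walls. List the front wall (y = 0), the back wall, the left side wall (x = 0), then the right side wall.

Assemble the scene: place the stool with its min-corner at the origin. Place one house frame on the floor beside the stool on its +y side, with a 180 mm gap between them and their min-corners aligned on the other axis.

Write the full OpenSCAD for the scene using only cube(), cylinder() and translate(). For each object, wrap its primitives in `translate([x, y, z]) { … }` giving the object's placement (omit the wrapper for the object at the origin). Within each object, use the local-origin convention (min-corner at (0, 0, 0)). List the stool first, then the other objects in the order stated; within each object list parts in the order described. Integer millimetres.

translate([0, 0, 394]) cube([295, 283, 31]);
translate([17, 17, 0]) cylinder(h = 394, r = 17);
translate([278, 17, 0]) cylinder(h = 394, r = 17);
translate([17, 266, 0]) cylinder(h = 394, r = 17);
translate([278, 266, 0]) cylinder(h = 394, r = 17);
translate([0, 463, 0]) {
  cube([5750, 186, 2920]);
  translate([0, 5004, 0]) cube([5750, 186, 2920]);
  translate([0, 186, 0]) cube([186, 4818, 2920]);
  translate([5564, 186, 0]) cube([186, 4818, 2920]);
}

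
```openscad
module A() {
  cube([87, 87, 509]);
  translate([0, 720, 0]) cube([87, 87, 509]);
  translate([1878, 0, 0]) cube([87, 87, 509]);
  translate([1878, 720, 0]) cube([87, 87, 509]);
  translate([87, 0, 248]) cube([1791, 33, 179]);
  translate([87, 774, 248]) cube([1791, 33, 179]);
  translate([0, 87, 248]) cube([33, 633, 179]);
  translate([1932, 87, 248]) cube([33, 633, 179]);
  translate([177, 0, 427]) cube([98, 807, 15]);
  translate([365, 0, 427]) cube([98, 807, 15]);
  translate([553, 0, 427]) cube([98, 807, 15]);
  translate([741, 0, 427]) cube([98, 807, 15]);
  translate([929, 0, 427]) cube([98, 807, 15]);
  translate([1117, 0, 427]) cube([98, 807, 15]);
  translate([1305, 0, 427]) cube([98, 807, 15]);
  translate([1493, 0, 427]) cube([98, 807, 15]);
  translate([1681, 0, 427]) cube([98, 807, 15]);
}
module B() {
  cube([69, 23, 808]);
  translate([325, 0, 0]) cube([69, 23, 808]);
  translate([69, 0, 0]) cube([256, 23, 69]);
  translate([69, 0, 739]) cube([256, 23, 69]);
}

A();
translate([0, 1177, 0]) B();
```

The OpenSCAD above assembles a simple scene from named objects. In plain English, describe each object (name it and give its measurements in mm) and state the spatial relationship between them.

A is a bed frame 1965 mm long (x) by 807 mm wide (y). Four 87×87 mm corner posts, 509 mm tall, at the corners of the footprint. Four rails of 33 mm thickness and 179 mm height run between adjacent posts with their undersides at z = 248 mm, their outer faces flush with the outside of the frame (the two x-running rails run between the posts' inner faces; the two y-running rails run between the posts' inner faces). 9 slats, each 98 mm wide (x) and 15 mm thick, lie across the top of the two x-running rails, running the full 807 mm width of the frame in y; the slats are evenly spaced along x between the inner faces of the end posts with equal gaps (rounded down to the nearest mm) at the −x end and between each pair — any rounding remainder accumulates at the +x end.

B is a rectangular picture frame lying in the x–z plane (depth along y). The opening is 256 mm wide (x) by 670 mm tall (z), surrounded by a border 69 mm wide on all four sides. The frame is 23 mm deep and is made of two full-height vertical stiles with two horizontal rails fitted between them.

The picture frame is on the floor beside the bed frame on its +y side.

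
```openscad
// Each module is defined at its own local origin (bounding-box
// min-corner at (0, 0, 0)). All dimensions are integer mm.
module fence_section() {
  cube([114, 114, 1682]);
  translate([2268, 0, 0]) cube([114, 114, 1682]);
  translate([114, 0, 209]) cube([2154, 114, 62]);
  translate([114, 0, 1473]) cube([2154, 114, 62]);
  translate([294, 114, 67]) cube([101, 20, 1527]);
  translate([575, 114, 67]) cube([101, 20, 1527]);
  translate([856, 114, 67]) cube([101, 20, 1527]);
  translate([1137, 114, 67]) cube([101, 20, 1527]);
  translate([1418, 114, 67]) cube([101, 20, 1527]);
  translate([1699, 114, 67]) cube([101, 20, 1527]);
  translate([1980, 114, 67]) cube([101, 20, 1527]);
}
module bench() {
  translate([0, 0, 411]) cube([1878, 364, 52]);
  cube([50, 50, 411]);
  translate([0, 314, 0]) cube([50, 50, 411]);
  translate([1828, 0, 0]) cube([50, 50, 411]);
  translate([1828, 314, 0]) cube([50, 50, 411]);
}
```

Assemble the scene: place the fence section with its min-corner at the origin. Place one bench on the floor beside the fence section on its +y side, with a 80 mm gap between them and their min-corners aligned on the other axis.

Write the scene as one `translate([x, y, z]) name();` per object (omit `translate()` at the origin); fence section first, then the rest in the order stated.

fence_section();
translate([0, 214, 0]) bench();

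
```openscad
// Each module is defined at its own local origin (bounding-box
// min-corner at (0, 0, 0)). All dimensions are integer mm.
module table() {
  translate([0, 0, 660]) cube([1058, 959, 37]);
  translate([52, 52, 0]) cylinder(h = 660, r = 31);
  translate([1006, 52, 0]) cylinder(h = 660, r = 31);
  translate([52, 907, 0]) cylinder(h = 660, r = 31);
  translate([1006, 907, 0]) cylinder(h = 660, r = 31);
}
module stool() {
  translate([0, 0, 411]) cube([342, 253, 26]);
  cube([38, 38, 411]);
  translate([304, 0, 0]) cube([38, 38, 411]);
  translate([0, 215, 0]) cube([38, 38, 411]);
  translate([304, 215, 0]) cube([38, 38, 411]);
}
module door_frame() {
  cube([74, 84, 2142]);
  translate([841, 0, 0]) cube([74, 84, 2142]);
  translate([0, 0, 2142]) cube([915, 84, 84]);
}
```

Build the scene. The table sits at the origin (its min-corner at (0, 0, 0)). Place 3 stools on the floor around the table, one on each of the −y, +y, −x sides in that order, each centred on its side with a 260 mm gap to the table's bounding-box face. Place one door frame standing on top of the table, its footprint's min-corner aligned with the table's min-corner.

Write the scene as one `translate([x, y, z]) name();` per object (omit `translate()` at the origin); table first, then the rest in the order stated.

table();
translate([358, -513, 0]) stool();
translate([358, 1219, 0]) stool();
translate([-602, 353, 0]) stool();
translate([0, 0, 697]) door_frame();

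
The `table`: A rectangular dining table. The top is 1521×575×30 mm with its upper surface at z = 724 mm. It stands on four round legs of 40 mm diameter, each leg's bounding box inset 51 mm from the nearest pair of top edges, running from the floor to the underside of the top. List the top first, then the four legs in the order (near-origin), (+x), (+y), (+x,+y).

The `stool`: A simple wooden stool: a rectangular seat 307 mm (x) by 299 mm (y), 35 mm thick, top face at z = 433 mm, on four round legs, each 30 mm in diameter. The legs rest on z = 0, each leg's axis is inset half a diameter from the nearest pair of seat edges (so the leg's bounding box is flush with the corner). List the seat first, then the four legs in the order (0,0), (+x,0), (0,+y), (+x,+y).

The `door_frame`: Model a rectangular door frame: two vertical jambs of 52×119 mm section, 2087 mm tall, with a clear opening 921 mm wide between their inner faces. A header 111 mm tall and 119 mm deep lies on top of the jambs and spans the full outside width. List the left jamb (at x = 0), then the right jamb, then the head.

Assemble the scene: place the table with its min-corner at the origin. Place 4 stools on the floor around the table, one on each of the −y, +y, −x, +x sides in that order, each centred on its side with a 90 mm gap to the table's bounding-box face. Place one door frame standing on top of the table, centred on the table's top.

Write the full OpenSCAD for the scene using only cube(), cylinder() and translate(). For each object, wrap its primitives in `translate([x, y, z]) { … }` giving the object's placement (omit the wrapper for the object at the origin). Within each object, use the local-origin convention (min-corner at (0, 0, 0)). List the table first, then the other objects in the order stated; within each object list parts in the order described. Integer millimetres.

translate([0, 0, 694]) cube([1521, 575, 30]);
translate([71, 71, 0]) cylinder(h = 694, r = 20);
translate([1450, 71, 0]) cylinder(h = 694, r = 20);
translate([71, 504, 0]) cylinder(h = 694, r = 20);
translate([1450, 504, 0]) cylinder(h = 694, r = 20);
translate([607, -389, 0]) {
  translate([0, 0, 398]) cube([307, 299, 35]);
  translate([15, 15, 0]) cylinder(h = 398, r = 15);
  translate([292, 15, 0]) cylinder(h = 398, r = 15);
  translate([15, 284, 0]) cylinder(h = 398, r = 15);
  translate([292, 284, 0]) cylinder(h = 398, r = 15);
}
translate([607, 665, 0]) {
  translate([0, 0, 398]) cube([307, 299, 35]);
  translate([15, 15, 0]) cylinder(h = 398, r = 15);
  translate([292, 15, 0]) cylinder(h = 398, r = 15);
  translate([15, 284, 0]) cylinder(h = 398, r = 15);
  translate([292, 284, 0]) cylinder(h = 398, r = 15);
}
translate([-397, 138, 0]) {
  translate([0, 0, 398]) cube([307, 299, 35]);
  translate([15, 15, 0]) cylinder(h = 398, r = 15);
  translate([292, 15, 0]) cylinder(h = 398, r = 15);
  translate([15, 284, 0]) cylinder(h = 398, r = 15);
  translate([292, 284, 0]) cylinder(h = 398, r = 15);
}
translate([1611, 138, 0]) {
  translate([0, 0, 398]) cube([307, 299, 35]);
  translate([15, 15, 0]) cylinder(h = 398, r = 15);
  translate([292, 15, 0]) cylinder(h = 398, r = 15);
  translate([15, 284, 0]) cylinder(h = 398, r = 15);
  translate([292, 284, 0]) cylinder(h = 398, r = 15);
}
translate([248, 228, 724]) {
  cube([52, 119, 2087]);
  translate([973, 0, 0]) cube([52, 119, 2087]);
  translate([0, 0, 2087]) cube([1025, 119, 111]);
}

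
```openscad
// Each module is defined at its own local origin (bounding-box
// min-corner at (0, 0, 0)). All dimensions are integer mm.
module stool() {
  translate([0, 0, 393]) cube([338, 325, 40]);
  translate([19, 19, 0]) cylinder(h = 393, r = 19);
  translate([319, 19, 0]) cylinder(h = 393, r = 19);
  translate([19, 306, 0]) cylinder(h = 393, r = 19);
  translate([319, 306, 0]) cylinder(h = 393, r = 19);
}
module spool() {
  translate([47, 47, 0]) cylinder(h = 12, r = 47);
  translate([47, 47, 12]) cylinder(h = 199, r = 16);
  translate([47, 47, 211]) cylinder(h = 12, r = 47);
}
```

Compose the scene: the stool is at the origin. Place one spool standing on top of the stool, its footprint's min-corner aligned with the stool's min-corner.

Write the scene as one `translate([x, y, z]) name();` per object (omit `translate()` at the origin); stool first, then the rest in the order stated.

stool();
translate([0, 0, 433]) spool();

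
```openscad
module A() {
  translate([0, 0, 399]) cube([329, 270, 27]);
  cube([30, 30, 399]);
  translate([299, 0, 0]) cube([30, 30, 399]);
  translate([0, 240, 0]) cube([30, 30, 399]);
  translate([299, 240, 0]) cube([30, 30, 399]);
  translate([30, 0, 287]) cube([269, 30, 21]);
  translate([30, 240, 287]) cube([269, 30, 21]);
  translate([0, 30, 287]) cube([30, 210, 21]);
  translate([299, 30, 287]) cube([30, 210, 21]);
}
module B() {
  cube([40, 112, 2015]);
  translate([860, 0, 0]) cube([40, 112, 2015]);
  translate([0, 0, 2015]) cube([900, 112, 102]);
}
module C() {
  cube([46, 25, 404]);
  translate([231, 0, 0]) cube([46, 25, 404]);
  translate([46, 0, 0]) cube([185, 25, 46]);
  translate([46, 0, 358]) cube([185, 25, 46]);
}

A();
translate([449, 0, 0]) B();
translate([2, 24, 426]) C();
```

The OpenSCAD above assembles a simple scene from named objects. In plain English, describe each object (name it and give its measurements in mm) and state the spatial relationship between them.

A is a four-legged stool. The seat is 329×270 mm, 27 mm thick, top at z = 426 mm. It stands on four square legs, each 30×30 mm in cross-section, from z = 0 to the seat underside, each flush with a corner of the seat. Four stretchers, 30 mm wide and 21 mm tall, connect adjacent legs with their undersides at z = 287 mm, each running between the inner faces of the legs it joins and aligned with the legs' outer faces on the other axis.

B is a rectangular door frame: two vertical jambs of 40×112 mm section, 2015 mm tall, with a clear opening 820 mm wide between their inner faces. A header 102 mm tall and 112 mm deep lies on top of the jambs and spans the full outside width.

C is a rectangular picture frame lying in the x–z plane (depth along y). The opening is 185 mm wide (x) by 312 mm tall (z), surrounded by a border 46 mm wide on all four sides. The frame is 25 mm deep and is made of two full-height vertical stiles with two horizontal rails fitted between them.

The door frame is on the floor beside the stool on its +x side. The picture frame is on top of the stool.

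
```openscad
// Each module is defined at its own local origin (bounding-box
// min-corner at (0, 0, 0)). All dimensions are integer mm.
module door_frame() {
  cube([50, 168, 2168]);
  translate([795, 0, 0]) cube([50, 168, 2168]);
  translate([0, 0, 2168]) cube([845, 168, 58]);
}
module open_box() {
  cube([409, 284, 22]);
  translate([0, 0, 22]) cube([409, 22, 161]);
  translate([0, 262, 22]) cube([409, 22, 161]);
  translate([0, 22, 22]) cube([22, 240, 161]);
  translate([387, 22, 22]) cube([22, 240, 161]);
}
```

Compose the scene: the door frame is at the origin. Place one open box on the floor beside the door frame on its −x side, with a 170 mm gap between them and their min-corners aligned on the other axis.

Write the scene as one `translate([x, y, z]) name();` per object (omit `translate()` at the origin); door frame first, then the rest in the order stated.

door_frame();
translate([-579, 0, 0]) open_box();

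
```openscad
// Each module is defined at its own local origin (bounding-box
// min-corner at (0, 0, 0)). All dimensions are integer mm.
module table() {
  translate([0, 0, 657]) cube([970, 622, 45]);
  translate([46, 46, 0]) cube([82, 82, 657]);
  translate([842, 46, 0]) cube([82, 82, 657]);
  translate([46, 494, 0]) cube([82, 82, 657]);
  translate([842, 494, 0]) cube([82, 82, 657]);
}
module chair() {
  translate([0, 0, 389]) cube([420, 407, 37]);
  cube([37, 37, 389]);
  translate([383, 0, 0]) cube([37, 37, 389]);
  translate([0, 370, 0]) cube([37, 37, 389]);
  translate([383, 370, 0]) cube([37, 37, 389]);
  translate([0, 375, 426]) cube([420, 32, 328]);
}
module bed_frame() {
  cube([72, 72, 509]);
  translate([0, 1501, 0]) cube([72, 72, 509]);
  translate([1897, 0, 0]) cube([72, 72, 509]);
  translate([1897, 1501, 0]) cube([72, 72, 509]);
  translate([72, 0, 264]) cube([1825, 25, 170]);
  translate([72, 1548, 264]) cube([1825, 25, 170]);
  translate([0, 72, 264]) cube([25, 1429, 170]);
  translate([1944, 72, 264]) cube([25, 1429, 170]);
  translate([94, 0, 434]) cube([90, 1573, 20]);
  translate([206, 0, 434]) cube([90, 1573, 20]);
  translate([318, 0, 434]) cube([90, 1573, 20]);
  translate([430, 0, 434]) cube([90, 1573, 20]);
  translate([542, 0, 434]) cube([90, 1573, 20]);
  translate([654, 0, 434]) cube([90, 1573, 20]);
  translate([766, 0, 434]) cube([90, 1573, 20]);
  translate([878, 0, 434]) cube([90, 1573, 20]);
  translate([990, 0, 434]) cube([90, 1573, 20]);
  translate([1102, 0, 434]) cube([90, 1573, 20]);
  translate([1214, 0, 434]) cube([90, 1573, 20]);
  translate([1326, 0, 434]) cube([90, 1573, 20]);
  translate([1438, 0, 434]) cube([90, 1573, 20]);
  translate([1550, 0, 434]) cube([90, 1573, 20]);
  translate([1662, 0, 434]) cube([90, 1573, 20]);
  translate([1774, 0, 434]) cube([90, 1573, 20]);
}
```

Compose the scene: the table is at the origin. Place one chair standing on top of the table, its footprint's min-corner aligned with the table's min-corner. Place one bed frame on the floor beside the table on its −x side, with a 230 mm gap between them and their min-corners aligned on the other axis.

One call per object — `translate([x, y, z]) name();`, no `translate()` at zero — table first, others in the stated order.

table();
translate([0, 0, 702]) chair();
translate([-2199, 0, 0]) bed_frame();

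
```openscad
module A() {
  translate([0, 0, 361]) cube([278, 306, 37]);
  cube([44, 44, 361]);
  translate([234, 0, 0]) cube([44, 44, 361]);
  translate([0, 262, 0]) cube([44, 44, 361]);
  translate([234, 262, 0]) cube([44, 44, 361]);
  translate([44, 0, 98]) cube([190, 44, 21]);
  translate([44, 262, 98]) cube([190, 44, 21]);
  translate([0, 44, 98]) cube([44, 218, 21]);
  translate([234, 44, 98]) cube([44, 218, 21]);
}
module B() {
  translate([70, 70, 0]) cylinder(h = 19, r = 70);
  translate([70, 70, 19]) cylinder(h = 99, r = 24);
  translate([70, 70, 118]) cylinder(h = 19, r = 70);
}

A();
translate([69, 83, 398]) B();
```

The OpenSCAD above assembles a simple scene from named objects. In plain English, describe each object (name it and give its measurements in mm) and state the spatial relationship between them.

A is a simple wooden stool: a rectangular seat 278 mm (x) by 306 mm (y), 37 mm thick, top face at z = 398 mm, on four square legs, each 44×44 mm in cross-section. The legs rest on z = 0, each flush with a corner of the seat. Four stretchers, 44 mm wide and 21 mm tall, connect adjacent legs with their undersides at z = 98 mm, each running between the inner faces of the legs it joins and aligned with the legs' outer faces on the other axis.

B is a spool: two coaxial disc flanges of radius 70 mm and thickness 19 mm, joined by a core cylinder of radius 24 mm and height 99 mm. The lower flange rests on z = 0 and the three cylinders share a vertical axis.

The spool is on top of the stool, centred.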